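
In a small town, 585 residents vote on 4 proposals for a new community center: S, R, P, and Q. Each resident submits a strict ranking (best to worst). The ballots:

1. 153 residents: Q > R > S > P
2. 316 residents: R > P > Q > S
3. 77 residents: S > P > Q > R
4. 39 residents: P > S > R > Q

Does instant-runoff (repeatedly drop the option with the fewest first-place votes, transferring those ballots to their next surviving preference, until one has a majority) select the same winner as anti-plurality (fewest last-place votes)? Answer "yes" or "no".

Instant-runoff — R1 S 77, R 316, P 39, Q 153 (R winner). Winner: R.
Anti-plurality — last-place votes: S 316, R 77, P 153, Q 39. Winner: Q.
The two methods disagree.

no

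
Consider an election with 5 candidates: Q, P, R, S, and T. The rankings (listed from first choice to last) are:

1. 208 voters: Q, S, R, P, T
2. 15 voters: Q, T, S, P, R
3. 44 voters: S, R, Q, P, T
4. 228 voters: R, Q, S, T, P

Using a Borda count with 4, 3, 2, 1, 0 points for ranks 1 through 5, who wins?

Q

Q: 208·4 + 15·4 + 44·2 + 228·3 = 1664
P: 208·1 + 15·1 + 44·1 + 228·0 = 267
R: 208·2 + 15·0 + 44·3 + 228·4 = 1460
S: 208·3 + 15·2 + 44·4 + 228·2 = 1286
T: 208·0 + 15·3 + 44·0 + 228·1 = 273
Q has the highest Borda score (1664).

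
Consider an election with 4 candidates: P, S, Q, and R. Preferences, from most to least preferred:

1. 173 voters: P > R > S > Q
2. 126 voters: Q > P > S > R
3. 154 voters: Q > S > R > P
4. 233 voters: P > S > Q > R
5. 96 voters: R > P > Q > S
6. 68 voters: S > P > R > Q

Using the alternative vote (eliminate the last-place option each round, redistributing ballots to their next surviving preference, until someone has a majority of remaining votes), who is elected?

P

Round 1: P 406, S 68, Q 280, R 96. Eliminate S.
Round 2: P 474, Q 280, R 96. P has a majority.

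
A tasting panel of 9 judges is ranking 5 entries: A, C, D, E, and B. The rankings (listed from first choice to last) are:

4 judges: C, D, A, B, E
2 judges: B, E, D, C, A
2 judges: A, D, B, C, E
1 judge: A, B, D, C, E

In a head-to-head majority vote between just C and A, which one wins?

C

Voters preferring C to A: 6; preferring A to C: 3.
C wins the head-to-head.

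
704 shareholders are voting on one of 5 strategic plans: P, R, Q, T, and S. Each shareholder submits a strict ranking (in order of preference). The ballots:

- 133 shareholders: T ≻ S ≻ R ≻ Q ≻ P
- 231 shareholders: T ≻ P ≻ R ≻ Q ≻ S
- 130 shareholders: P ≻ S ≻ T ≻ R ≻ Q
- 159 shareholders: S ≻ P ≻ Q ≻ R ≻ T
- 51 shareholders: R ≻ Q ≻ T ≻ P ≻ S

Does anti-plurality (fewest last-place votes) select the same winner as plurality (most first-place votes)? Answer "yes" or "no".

no

Anti-plurality — last-place votes: P 133, R 0, Q 130, T 159, S 282. Winner: R.
Plurality — first-place votes: P 130, R 51, Q 0, T 364, S 159. Winner: T.
The two methods disagree.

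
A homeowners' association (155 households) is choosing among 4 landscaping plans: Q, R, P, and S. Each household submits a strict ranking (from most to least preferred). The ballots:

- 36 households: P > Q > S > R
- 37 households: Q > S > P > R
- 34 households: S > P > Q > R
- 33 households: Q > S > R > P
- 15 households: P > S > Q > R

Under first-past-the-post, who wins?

First-place votes: Q 70, R 0, P 51, S 34.
Q has the most first-place votes.

Q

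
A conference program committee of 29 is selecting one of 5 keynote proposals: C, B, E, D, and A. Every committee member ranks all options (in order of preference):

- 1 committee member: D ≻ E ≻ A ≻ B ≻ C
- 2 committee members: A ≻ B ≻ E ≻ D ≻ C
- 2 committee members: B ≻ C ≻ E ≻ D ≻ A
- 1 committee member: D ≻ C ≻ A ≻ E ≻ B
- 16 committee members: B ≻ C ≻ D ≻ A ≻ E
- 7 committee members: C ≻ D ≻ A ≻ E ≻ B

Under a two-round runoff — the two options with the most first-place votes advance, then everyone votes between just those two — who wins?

Round 1 first-place votes: C 7, B 18, E 0, D 2, A 2.
B and C advance.
Runoff: B is preferred to C by 21 voters; C by 8.
B wins the runoff.

B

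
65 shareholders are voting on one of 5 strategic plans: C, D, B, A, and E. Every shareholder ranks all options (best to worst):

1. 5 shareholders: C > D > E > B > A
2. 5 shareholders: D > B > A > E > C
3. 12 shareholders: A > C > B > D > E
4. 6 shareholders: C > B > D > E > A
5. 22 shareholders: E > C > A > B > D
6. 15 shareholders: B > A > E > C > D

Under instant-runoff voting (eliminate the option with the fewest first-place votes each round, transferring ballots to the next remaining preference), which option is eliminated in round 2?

C

Round 1: C 11, D 5, B 15, A 12, E 22. Eliminate D.
Round 2: C 11, B 20, A 12, E 22. Eliminate C.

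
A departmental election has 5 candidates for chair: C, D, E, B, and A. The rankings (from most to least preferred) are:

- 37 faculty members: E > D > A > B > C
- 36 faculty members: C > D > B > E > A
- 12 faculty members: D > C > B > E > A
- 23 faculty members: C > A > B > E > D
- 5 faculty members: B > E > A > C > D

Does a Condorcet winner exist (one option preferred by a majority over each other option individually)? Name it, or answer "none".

C vs D: 64–49 for C.
C vs E: 71–42 for C.
C vs B: 71–42 for C.
C vs A: 71–42 for C.
C beats every other option head-to-head.

C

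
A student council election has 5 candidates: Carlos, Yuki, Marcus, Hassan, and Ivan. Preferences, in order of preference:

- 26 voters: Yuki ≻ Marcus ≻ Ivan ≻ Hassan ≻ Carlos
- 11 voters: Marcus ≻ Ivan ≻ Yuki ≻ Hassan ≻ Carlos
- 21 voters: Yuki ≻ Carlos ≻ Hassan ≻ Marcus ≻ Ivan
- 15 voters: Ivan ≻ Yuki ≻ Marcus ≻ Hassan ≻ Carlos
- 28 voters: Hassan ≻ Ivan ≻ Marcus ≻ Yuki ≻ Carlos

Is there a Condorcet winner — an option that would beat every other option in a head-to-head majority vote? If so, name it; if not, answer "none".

Checking pairwise contests:
Yuki beats Carlos 101–0.
Ivan beats Yuki 54–47.
Yuki beats Marcus 62–39.
Yuki beats Hassan 73–28.
Marcus beats Ivan 58–43.
Every option loses at least one head-to-head, so there is no Condorcet winner.

none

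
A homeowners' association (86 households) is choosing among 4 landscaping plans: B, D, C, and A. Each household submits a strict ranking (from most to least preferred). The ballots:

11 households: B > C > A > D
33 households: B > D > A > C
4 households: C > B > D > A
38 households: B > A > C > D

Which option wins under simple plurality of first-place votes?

B

First-place votes: B 82, D 0, C 4, A 0.
B has the most first-place votes.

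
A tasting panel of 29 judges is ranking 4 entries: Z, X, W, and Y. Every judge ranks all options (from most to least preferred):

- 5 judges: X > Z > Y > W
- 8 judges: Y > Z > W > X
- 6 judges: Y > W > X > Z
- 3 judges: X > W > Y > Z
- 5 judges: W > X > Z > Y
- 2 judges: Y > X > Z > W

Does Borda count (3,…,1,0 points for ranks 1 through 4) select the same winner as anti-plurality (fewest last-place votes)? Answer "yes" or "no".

yes

Borda — scores: Z 33, X 44, W 41, Y 56. Winner: Y.
Anti-plurality — last-place votes: Z 9, X 8, W 7, Y 5. Winner: Y.
The two methods agree.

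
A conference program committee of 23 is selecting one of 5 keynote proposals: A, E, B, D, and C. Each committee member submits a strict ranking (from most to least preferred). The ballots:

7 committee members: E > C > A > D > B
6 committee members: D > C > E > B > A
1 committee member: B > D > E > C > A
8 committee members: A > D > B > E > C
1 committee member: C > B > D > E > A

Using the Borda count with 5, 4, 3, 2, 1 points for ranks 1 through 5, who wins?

A: 7·3 + 6·1 + 1·1 + 8·5 + 1·1 = 69
E: 7·5 + 6·3 + 1·3 + 8·2 + 1·2 = 74
B: 7·1 + 6·2 + 1·5 + 8·3 + 1·4 = 52
D: 7·2 + 6·5 + 1·4 + 8·4 + 1·3 = 83
C: 7·4 + 6·4 + 1·2 + 8·1 + 1·5 = 67
D has the highest Borda score (83).

D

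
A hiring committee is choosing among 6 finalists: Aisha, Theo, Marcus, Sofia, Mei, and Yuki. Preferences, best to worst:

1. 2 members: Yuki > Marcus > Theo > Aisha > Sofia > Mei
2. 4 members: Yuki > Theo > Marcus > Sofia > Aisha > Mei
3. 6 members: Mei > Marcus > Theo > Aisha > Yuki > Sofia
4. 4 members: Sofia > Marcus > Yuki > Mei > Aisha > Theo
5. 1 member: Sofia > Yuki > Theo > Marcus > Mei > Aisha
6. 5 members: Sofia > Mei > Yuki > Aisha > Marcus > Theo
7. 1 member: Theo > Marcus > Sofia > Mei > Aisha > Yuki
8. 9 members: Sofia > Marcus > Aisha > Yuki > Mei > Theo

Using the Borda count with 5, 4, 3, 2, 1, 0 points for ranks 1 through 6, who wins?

Aisha: 2·2 + 4·1 + 6·2 + 4·1 + 1·0 + 5·2 + 1·1 + 9·3 = 62
Theo: 2·3 + 4·4 + 6·3 + 4·0 + 1·3 + 5·0 + 1·5 + 9·0 = 48
Marcus: 2·4 + 4·3 + 6·4 + 4·4 + 1·2 + 5·1 + 1·4 + 9·4 = 107
Sofia: 2·1 + 4·2 + 6·0 + 4·5 + 1·5 + 5·5 + 1·3 + 9·5 = 108
Mei: 2·0 + 4·0 + 6·5 + 4·2 + 1·1 + 5·4 + 1·2 + 9·1 = 70
Yuki: 2·5 + 4·5 + 6·1 + 4·3 + 1·4 + 5·3 + 1·0 + 9·2 = 85
Sofia has the highest Borda score (108).

Sofia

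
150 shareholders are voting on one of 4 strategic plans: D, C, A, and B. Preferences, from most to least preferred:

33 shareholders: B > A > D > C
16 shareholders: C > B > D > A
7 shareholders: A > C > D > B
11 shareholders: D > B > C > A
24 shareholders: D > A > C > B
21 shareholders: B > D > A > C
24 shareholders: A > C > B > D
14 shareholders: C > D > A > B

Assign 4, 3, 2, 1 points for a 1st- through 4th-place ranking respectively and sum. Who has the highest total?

A

D: 33·2 + 16·2 + 7·2 + 11·4 + 24·4 + 21·3 + 24·1 + 14·3 = 381
C: 33·1 + 16·4 + 7·3 + 11·2 + 24·2 + 21·1 + 24·3 + 14·4 = 337
A: 33·3 + 16·1 + 7·4 + 11·1 + 24·3 + 21·2 + 24·4 + 14·2 = 392
B: 33·4 + 16·3 + 7·1 + 11·3 + 24·1 + 21·4 + 24·2 + 14·1 = 390
A has the highest Borda score (392).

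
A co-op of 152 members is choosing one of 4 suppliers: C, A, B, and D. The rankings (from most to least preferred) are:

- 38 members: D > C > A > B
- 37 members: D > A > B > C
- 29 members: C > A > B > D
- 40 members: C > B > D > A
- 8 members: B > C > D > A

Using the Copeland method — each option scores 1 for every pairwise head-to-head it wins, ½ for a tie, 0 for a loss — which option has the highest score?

C: beats A, B, and D → score 3.
A: beats B; loses to C and D → score 1.
B: beats D; loses to C and A → score 1.
D: beats A; loses to C and B → score 1.
C has the best pairwise record.

C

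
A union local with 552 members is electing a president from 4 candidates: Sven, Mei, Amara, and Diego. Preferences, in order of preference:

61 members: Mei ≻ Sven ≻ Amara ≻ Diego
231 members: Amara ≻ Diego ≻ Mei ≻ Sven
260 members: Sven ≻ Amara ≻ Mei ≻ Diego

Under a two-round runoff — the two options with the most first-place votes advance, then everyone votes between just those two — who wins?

Round 1 first-place votes: Sven 260, Mei 61, Amara 231, Diego 0.
Sven and Amara advance.
Runoff: Sven is preferred to Amara by 321 voters; Amara by 231.
Sven wins the runoff.

Sven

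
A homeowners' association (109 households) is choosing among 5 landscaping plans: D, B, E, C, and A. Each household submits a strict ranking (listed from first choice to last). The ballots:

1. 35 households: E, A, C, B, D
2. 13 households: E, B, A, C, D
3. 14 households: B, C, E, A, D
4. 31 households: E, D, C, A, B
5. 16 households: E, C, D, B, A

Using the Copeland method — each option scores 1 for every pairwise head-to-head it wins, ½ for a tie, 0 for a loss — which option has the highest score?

E

D: loses to B, E, C, and A → score 0.
B: beats D; loses to E, C, and A → score 1.
E: beats D, B, C, and A → score 4.
C: beats D, B, and A; loses to E → score 3.
A: beats D and B; loses to E and C → score 2.
E has the best pairwise record.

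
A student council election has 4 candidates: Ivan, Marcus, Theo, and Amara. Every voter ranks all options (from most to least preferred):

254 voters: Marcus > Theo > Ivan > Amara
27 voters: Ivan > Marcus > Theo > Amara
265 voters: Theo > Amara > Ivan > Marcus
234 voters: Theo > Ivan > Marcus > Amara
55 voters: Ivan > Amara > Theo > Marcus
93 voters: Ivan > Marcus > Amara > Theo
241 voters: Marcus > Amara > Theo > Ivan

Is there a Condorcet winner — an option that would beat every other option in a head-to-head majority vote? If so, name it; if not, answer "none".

none

Checking pairwise contests:
Theo beats Ivan 994–175.
Ivan beats Marcus 674–495.
Marcus beats Theo 615–554.
Ivan beats Amara 663–506.
Every option loses at least one head-to-head, so there is no Condorcet winner.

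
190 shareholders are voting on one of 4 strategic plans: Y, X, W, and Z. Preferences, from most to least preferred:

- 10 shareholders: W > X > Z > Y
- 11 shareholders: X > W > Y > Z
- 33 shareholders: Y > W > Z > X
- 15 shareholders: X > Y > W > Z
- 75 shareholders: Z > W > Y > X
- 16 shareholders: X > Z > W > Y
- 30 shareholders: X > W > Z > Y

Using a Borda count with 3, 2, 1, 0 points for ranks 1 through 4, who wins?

W

Y: 10·0 + 11·1 + 33·3 + 15·2 + 75·1 + 16·0 + 30·0 = 215
X: 10·2 + 11·3 + 33·0 + 15·3 + 75·0 + 16·3 + 30·3 = 236
W: 10·3 + 11·2 + 33·2 + 15·1 + 75·2 + 16·1 + 30·2 = 359
Z: 10·1 + 11·0 + 33·1 + 15·0 + 75·3 + 16·2 + 30·1 = 330
W has the highest Borda score (359).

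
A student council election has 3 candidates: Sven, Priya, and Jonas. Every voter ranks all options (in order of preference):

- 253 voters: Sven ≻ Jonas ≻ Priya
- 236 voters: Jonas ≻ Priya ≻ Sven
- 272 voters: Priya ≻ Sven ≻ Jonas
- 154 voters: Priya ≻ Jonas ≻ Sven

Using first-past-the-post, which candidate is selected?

Priya

First-place votes: Sven 253, Priya 426, Jonas 236.
Priya has the most first-place votes.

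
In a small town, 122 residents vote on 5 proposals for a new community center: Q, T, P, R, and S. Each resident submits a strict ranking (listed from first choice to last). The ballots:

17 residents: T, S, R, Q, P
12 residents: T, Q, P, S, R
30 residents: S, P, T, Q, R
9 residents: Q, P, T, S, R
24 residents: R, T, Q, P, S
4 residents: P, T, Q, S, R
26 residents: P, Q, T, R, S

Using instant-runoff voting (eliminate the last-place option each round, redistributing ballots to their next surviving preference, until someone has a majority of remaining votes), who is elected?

Round 1: Q 9, T 29, P 30, R 24, S 30. Eliminate Q.
Round 2: T 29, P 39, R 24, S 30. Eliminate R.
Round 3: T 53, P 39, S 30. Eliminate S.
Round 4: T 53, P 69. P has a majority.

P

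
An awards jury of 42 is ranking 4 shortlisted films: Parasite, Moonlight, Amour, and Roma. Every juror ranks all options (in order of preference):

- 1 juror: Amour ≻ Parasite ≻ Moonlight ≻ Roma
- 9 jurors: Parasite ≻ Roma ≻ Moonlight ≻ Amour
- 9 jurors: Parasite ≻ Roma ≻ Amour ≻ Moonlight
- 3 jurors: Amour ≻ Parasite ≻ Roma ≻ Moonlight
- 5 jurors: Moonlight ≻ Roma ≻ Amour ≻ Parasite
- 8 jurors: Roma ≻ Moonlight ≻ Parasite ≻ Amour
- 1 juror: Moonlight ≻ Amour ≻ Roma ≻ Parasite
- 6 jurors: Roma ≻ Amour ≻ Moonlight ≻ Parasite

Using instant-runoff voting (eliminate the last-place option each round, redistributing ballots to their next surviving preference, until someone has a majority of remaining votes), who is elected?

Round 1: Parasite 18, Moonlight 6, Amour 4, Roma 14. Eliminate Amour.
Round 2: Parasite 22, Moonlight 6, Roma 14. Parasite has a majority.

Parasite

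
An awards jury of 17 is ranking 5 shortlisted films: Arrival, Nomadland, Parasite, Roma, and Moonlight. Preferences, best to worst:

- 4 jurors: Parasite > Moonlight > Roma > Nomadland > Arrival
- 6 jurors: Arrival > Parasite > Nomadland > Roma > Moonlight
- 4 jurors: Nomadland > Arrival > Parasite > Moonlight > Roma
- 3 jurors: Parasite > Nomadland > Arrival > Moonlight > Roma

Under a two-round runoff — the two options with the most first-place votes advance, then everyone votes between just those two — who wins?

Round 1 first-place votes: Arrival 6, Nomadland 4, Parasite 7, Roma 0, Moonlight 0.
Parasite and Arrival advance.
Runoff: Parasite is preferred to Arrival by 7 voters; Arrival by 10.
Arrival wins the runoff.

Arrival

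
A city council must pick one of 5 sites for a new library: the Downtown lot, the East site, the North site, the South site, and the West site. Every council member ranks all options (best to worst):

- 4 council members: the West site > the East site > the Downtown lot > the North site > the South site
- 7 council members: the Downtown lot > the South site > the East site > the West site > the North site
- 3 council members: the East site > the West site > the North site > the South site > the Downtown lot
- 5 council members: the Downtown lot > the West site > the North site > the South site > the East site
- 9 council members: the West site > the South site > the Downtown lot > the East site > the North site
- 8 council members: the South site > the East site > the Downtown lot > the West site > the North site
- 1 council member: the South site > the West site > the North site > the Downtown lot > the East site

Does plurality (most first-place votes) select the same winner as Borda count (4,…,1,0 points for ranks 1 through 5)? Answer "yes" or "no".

yes

Plurality — first-place votes: the Downtown lot 12, the East site 3, the North site 0, the South site 9, the West site 13. Winner: the West site.
Borda — scores: the Downtown lot 91, the East site 71, the North site 22, the South site 92, the West site 94. Winner: the West site.
The two methods agree.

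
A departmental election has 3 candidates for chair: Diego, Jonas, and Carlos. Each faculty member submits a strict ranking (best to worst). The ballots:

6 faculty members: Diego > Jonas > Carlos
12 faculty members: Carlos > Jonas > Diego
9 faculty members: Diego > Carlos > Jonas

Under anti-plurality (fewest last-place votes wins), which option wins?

Last-place votes: Diego 12, Jonas 9, Carlos 6.
Carlos is ranked last by the fewest voters, so Carlos wins.

Carlos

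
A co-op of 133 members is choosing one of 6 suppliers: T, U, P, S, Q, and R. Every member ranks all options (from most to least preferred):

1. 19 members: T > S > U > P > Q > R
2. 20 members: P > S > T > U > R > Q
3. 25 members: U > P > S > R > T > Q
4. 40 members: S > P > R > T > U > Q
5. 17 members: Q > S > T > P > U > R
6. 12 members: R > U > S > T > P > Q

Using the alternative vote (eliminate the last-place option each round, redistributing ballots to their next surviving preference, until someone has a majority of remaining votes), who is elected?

S

Round 1: T 19, U 25, P 20, S 40, Q 17, R 12. Eliminate R.
Round 2: T 19, U 37, P 20, S 40, Q 17. Eliminate Q.
Round 3: T 19, U 37, P 20, S 57. Eliminate T.
Round 4: U 37, P 20, S 76. S has a majority.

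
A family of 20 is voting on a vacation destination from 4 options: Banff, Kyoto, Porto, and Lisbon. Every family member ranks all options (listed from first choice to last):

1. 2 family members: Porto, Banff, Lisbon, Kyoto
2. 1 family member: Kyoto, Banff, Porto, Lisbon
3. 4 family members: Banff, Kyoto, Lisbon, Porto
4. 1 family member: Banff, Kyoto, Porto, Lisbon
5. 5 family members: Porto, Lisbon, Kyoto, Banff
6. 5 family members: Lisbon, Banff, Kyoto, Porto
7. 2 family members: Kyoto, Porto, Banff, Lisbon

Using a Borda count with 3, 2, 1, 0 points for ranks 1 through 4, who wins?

Banff

Banff: 2·2 + 1·2 + 4·3 + 1·3 + 5·0 + 5·2 + 2·1 = 33
Kyoto: 2·0 + 1·3 + 4·2 + 1·2 + 5·1 + 5·1 + 2·3 = 29
Porto: 2·3 + 1·1 + 4·0 + 1·1 + 5·3 + 5·0 + 2·2 = 27
Lisbon: 2·1 + 1·0 + 4·1 + 1·0 + 5·2 + 5·3 + 2·0 = 31
Banff has the highest Borda score (33).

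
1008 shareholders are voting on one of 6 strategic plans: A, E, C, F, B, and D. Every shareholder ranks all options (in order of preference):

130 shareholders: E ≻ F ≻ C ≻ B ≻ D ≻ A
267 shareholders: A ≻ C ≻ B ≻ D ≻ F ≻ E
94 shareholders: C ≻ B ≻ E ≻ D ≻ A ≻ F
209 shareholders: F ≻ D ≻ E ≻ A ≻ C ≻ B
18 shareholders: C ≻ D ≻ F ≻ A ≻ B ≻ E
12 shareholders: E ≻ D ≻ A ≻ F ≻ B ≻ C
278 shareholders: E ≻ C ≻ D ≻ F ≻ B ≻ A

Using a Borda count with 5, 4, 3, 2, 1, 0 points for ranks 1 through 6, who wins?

A: 130·0 + 267·5 + 94·1 + 209·2 + 18·2 + 12·3 + 278·0 = 1919
E: 130·5 + 267·0 + 94·3 + 209·3 + 18·0 + 12·5 + 278·5 = 3009
C: 130·3 + 267·4 + 94·5 + 209·1 + 18·5 + 12·0 + 278·4 = 3339
F: 130·4 + 267·1 + 94·0 + 209·5 + 18·3 + 12·2 + 278·2 = 2466
B: 130·2 + 267·3 + 94·4 + 209·0 + 18·1 + 12·1 + 278·1 = 1745
D: 130·1 + 267·2 + 94·2 + 209·4 + 18·4 + 12·4 + 278·3 = 2642
C has the highest Borda score (3339).

C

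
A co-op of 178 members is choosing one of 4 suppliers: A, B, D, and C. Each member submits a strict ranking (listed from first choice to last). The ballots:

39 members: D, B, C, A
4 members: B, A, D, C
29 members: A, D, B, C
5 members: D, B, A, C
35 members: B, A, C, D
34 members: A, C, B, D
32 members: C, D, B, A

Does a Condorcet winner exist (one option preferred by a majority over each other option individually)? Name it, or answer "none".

none

Checking pairwise contests:
B beats A 115–63.
D beats B 105–73.
A beats D 102–76.
A beats C 107–71.
Every option loses at least one head-to-head, so there is no Condorcet winner.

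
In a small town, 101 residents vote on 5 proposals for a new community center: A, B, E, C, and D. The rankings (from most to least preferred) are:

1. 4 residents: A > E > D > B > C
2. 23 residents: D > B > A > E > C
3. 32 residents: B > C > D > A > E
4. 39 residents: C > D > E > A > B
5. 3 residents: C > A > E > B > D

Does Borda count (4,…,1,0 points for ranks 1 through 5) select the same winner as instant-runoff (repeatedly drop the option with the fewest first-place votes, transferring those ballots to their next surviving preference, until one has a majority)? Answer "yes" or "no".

no

Borda — scores: A 142, B 204, E 119, C 264, D 281. Winner: D.
Instant-runoff — R1 A 4, B 32, E 0, C 42, D 23 (E out); R2 A 4, B 32, C 42, D 23 (A out); R3 B 32, C 42, D 27 (D out); R4 B 59, C 42 (B winner). Winner: B.
The two methods disagree.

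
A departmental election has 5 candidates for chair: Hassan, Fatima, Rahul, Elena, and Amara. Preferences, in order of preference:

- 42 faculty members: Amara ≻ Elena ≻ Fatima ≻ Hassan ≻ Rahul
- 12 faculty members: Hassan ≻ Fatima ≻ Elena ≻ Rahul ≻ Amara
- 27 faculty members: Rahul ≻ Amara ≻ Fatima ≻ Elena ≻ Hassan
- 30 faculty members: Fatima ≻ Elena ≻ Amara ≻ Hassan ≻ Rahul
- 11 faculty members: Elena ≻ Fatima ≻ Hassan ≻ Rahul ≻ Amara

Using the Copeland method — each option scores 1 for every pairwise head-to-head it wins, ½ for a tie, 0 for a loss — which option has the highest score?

Hassan: beats Rahul; loses to Fatima, Elena, and Amara → score 1.
Fatima: beats Hassan, Rahul, and Elena; loses to Amara → score 3.
Rahul: loses to Hassan, Fatima, Elena, and Amara → score 0.
Elena: beats Hassan and Rahul; loses to Fatima and Amara → score 2.
Amara: beats Hassan, Fatima, Rahul, and Elena → score 4.
Amara has the best pairwise record.

Amara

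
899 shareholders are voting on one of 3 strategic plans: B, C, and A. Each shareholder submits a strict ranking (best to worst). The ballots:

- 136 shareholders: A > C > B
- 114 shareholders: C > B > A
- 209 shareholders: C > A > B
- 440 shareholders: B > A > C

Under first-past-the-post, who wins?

B

First-place votes: B 440, C 323, A 136.
B has the most first-place votes.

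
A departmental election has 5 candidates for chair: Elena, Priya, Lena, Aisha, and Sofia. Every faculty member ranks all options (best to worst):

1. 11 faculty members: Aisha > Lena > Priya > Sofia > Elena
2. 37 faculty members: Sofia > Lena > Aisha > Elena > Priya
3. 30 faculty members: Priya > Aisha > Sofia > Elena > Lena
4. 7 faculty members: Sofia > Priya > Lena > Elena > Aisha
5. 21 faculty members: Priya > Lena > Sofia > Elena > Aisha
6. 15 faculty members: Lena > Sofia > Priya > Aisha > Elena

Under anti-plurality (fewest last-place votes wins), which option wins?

Last-place votes: Elena 26, Priya 37, Lena 30, Aisha 28, Sofia 0.
Sofia is ranked last by the fewest voters, so Sofia wins.

Sofia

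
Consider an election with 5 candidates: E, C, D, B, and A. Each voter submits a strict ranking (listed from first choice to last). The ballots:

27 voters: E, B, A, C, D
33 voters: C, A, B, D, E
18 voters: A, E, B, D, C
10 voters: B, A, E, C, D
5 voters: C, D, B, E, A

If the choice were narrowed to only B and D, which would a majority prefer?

Voters preferring B to D: 88; preferring D to B: 5.
B wins the head-to-head.

B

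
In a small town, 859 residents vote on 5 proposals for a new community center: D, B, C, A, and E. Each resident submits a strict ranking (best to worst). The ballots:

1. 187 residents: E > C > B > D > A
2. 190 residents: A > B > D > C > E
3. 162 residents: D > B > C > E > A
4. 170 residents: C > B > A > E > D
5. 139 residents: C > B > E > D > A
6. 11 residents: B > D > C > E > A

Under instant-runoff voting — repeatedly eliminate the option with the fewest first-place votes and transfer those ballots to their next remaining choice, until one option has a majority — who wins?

Round 1: D 162, B 11, C 309, A 190, E 187. Eliminate B.
Round 2: D 173, C 309, A 190, E 187. Eliminate D.
Round 3: C 482, A 190, E 187. C has a majority.

C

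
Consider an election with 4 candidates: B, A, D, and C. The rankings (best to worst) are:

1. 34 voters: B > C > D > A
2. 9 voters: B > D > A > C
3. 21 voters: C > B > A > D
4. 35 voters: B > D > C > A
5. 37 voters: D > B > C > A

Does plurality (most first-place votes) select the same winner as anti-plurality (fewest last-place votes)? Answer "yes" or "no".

yes

Plurality — first-place votes: B 78, A 0, D 37, C 21. Winner: B.
Anti-plurality — last-place votes: B 0, A 106, D 21, C 9. Winner: B.
The two methods agree.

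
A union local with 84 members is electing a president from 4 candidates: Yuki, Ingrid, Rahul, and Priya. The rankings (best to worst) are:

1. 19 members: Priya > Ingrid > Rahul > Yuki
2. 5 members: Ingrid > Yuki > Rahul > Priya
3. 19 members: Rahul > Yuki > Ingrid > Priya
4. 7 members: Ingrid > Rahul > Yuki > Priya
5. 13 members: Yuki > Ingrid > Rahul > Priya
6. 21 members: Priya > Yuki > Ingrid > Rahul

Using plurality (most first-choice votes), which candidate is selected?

First-place votes: Yuki 13, Ingrid 12, Rahul 19, Priya 40.
Priya has the most first-place votes.

Priya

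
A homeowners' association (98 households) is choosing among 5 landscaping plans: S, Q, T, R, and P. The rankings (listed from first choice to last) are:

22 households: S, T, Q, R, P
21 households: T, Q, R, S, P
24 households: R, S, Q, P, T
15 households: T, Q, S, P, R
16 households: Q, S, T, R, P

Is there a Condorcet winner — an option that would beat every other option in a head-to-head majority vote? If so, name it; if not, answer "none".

Checking pairwise contests:
Q beats S 52–46.
T beats Q 58–40.
S beats T 62–36.
S beats R 53–45.
S beats P 98–0.
Every option loses at least one head-to-head, so there is no Condorcet winner.

none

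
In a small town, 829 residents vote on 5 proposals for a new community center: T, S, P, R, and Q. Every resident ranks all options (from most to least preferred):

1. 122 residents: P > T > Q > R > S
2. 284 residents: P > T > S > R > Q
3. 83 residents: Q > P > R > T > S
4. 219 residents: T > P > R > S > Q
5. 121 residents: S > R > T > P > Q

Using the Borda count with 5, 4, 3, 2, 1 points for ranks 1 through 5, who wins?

T: 122·4 + 284·4 + 83·2 + 219·5 + 121·3 = 3248
S: 122·1 + 284·3 + 83·1 + 219·2 + 121·5 = 2100
P: 122·5 + 284·5 + 83·4 + 219·4 + 121·2 = 3480
R: 122·2 + 284·2 + 83·3 + 219·3 + 121·4 = 2202
Q: 122·3 + 284·1 + 83·5 + 219·1 + 121·1 = 1405
P has the highest Borda score (3480).

P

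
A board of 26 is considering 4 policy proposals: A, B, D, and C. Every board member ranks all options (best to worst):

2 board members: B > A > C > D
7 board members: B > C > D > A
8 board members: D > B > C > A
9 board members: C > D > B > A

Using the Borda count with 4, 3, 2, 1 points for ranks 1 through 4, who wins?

A: 2·3 + 7·1 + 8·1 + 9·1 = 30
B: 2·4 + 7·4 + 8·3 + 9·2 = 78
D: 2·1 + 7·2 + 8·4 + 9·3 = 75
C: 2·2 + 7·3 + 8·2 + 9·4 = 77
B has the highest Borda score (78).

B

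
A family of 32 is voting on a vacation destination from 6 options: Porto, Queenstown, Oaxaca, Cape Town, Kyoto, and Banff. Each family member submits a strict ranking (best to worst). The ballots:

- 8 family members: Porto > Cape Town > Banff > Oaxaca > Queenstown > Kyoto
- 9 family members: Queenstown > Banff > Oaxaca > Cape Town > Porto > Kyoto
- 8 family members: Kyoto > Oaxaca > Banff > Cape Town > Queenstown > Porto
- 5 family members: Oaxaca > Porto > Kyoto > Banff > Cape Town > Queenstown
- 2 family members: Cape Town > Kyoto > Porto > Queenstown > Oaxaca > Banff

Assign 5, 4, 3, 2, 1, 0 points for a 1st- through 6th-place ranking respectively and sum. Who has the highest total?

Oaxaca

Porto: 8·5 + 9·1 + 8·0 + 5·4 + 2·3 = 75
Queenstown: 8·1 + 9·5 + 8·1 + 5·0 + 2·2 = 65
Oaxaca: 8·2 + 9·3 + 8·4 + 5·5 + 2·1 = 102
Cape Town: 8·4 + 9·2 + 8·2 + 5·1 + 2·5 = 81
Kyoto: 8·0 + 9·0 + 8·5 + 5·3 + 2·4 = 63
Banff: 8·3 + 9·4 + 8·3 + 5·2 + 2·0 = 94
Oaxaca has the highest Borda score (102).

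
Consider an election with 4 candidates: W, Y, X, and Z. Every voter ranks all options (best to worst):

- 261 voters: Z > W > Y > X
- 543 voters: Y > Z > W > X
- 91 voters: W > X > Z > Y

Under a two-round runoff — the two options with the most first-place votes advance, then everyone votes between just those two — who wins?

Y

Round 1 first-place votes: W 91, Y 543, X 0, Z 261.
Y and Z advance.
Runoff: Y is preferred to Z by 543 voters; Z by 352.
Y wins the runoff.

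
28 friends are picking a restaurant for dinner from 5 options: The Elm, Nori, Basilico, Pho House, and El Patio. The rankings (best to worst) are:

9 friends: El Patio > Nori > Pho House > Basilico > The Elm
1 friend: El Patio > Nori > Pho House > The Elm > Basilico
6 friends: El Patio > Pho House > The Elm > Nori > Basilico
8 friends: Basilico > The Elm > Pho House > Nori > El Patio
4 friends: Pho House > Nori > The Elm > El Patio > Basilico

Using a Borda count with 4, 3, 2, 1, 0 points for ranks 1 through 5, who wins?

The Elm: 9·0 + 1·1 + 6·2 + 8·3 + 4·2 = 45
Nori: 9·3 + 1·3 + 6·1 + 8·1 + 4·3 = 56
Basilico: 9·1 + 1·0 + 6·0 + 8·4 + 4·0 = 41
Pho House: 9·2 + 1·2 + 6·3 + 8·2 + 4·4 = 70
El Patio: 9·4 + 1·4 + 6·4 + 8·0 + 4·1 = 68
Pho House has the highest Borda score (70).

Pho House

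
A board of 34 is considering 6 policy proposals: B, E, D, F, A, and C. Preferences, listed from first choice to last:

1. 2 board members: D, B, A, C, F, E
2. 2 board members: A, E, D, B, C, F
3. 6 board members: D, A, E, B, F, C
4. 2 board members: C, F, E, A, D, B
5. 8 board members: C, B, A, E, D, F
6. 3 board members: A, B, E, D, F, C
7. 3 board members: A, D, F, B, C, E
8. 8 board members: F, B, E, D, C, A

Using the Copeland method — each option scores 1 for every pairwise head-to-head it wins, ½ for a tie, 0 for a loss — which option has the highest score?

B: beats E, D, F, A, and C → score 5.
E: beats D, F, and C; loses to B and A → score 3.
D: beats F and C; loses to B, E, and A → score 2.
F: beats C; loses to B, E, D, and A → score 1.
A: beats E, D, and F; loses to B and C → score 3.
C: beats A; loses to B, E, D, and F → score 1.
B has the best pairwise record.

B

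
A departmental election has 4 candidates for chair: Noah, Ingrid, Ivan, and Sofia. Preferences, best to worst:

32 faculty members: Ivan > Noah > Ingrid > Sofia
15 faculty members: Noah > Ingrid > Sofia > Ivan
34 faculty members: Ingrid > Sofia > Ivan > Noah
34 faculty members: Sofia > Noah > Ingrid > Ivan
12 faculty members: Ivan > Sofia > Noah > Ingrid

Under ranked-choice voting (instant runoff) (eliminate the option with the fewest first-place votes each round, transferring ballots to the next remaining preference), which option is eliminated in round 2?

Round 1: Noah 15, Ingrid 34, Ivan 44, Sofia 34. Eliminate Noah.
Round 2: Ingrid 49, Ivan 44, Sofia 34. Eliminate Sofia.

Sofia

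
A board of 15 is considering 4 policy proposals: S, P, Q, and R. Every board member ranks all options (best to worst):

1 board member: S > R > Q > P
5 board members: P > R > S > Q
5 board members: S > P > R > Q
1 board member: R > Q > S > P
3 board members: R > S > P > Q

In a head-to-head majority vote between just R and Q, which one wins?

Voters preferring R to Q: 15; preferring Q to R: 0.
R wins the head-to-head.

R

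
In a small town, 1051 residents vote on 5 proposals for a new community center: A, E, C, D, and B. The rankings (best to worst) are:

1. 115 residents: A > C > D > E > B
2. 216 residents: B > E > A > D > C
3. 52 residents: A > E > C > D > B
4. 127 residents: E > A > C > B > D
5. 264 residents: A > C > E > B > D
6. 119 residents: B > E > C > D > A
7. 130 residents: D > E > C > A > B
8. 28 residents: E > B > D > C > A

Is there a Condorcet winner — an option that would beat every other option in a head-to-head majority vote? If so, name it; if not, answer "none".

E vs A: 620–431 for E.
E vs C: 672–379 for E.
E vs D: 806–245 for E.
E vs B: 716–335 for E.
E beats every other option head-to-head.

E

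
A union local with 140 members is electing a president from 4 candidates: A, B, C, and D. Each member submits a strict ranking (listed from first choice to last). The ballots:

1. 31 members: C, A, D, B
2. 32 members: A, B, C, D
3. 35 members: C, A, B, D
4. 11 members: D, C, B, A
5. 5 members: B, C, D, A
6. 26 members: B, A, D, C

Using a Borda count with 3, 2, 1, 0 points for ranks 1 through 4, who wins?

A: 31·2 + 32·3 + 35·2 + 11·0 + 5·0 + 26·2 = 280
B: 31·0 + 32·2 + 35·1 + 11·1 + 5·3 + 26·3 = 203
C: 31·3 + 32·1 + 35·3 + 11·2 + 5·2 + 26·0 = 262
D: 31·1 + 32·0 + 35·0 + 11·3 + 5·1 + 26·1 = 95
A has the highest Borda score (280).

A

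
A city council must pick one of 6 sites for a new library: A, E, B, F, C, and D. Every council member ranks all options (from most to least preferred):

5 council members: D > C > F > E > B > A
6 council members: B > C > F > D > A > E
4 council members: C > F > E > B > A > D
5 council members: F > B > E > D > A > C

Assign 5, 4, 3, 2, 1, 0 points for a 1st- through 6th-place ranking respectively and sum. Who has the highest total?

A: 5·0 + 6·1 + 4·1 + 5·1 = 15
E: 5·2 + 6·0 + 4·3 + 5·3 = 37
B: 5·1 + 6·5 + 4·2 + 5·4 = 63
F: 5·3 + 6·3 + 4·4 + 5·5 = 74
C: 5·4 + 6·4 + 4·5 + 5·0 = 64
D: 5·5 + 6·2 + 4·0 + 5·2 = 47
F has the highest Borda score (74).

F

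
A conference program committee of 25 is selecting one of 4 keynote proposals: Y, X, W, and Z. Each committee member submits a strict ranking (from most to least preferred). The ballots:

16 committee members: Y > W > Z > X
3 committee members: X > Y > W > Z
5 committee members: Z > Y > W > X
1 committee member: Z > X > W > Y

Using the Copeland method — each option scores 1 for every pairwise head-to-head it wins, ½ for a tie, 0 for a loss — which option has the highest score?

Y: beats X, W, and Z → score 3.
X: loses to Y, W, and Z → score 0.
W: beats X and Z; loses to Y → score 2.
Z: beats X; loses to Y and W → score 1.
Y has the best pairwise record.

Y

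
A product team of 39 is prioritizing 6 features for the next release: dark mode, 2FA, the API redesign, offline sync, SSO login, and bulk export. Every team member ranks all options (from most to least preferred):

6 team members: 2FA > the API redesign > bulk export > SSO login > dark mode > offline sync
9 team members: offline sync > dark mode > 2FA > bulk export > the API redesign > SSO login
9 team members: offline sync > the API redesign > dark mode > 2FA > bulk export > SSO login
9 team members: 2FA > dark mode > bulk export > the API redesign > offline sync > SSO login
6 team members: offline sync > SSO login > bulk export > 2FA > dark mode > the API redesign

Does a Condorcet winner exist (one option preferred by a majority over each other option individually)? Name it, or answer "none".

offline sync

offline sync vs dark mode: 24–15 for offline sync.
offline sync vs 2FA: 24–15 for offline sync.
offline sync vs the API redesign: 24–15 for offline sync.
offline sync vs SSO login: 33–6 for offline sync.
offline sync vs bulk export: 24–15 for offline sync.
offline sync beats every other option head-to-head.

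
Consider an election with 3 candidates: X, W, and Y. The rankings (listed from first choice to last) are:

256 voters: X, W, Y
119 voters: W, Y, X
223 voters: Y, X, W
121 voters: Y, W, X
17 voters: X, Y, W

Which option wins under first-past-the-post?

First-place votes: X 273, W 119, Y 344.
Y has the most first-place votes.

Y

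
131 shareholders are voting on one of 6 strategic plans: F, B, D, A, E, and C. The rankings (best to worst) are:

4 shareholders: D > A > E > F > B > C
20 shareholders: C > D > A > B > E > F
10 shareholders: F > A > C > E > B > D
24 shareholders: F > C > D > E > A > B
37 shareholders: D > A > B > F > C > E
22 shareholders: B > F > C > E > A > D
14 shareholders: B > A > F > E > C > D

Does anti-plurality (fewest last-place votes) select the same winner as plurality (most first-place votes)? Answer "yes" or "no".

Anti-plurality — last-place votes: F 20, B 24, D 46, A 0, E 37, C 4. Winner: A.
Plurality — first-place votes: F 34, B 36, D 41, A 0, E 0, C 20. Winner: D.
The two methods disagree.

no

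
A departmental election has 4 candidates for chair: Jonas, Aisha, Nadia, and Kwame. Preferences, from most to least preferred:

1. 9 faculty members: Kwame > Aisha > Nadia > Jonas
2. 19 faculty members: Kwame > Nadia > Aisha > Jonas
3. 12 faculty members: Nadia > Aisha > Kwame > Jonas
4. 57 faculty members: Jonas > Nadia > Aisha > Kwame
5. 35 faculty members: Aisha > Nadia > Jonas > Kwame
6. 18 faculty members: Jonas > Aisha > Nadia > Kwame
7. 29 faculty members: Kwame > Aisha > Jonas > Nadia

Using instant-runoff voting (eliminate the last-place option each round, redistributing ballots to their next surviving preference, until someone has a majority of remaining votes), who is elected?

Round 1: Jonas 75, Aisha 35, Nadia 12, Kwame 57. Eliminate Nadia.
Round 2: Jonas 75, Aisha 47, Kwame 57. Eliminate Aisha.
Round 3: Jonas 110, Kwame 69. Jonas has a majority.

Jonas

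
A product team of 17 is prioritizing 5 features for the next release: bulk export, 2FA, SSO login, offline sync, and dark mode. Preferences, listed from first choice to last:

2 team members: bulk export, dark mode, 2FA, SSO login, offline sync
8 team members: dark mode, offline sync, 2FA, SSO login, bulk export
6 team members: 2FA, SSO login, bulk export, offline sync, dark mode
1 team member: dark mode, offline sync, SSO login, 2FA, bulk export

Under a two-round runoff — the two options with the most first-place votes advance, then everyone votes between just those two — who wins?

dark mode

Round 1 first-place votes: bulk export 2, 2FA 6, SSO login 0, offline sync 0, dark mode 9.
dark mode and 2FA advance.
Runoff: dark mode is preferred to 2FA by 11 voters; 2FA by 6.
dark mode wins the runoff.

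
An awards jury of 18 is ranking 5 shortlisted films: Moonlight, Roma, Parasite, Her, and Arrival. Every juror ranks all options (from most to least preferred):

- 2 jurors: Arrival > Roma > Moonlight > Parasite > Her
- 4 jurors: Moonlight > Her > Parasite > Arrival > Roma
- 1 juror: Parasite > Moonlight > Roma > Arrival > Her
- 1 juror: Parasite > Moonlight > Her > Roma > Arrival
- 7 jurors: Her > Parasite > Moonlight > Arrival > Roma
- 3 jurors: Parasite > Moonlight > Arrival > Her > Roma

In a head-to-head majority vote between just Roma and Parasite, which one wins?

Voters preferring Roma to Parasite: 2; preferring Parasite to Roma: 16.
Parasite wins the head-to-head.

Parasite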